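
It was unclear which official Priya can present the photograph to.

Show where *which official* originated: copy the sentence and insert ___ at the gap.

In situ: Priya can present the photograph to which official.
'which official' is the object of the preposition 'to' (recipient of 'present'). The gap is right after 'to'.

It was unclear which official Priya can present the photograph to ___.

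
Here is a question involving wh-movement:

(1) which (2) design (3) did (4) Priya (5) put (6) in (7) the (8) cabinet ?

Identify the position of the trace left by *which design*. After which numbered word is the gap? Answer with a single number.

Underlying clause: Priya did put which design in the cabinet.
'which design' functions as the direct object of 'put'. Fronting leaves a gap immediately after 'put':
Which design did Priya put ___ in the cabinet?
'put' is word 5.

5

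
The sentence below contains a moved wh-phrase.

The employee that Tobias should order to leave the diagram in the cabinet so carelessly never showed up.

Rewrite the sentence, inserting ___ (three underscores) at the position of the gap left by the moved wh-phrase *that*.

'that' functions as the direct object of 'order'. The gap is right after 'order'.

The employee that Tobias should order ___ to leave the diagram in the cabinet so carelessly never showed up.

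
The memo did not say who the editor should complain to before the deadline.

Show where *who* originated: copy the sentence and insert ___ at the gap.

The memo did not say who the editor should complain to ___ before the deadline.

Before movement: The editor should complain to who before the deadline.
'who' is the object of the preposition 'to'. The gap is right after 'to'.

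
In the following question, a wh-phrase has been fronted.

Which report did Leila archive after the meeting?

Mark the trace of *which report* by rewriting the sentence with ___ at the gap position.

Before movement: Leila did archive which report after the meeting.
The filler 'which report' is interpreted as the direct object of 'archive'. The gap is right after 'archive'.

Which report did Leila archive ___ after the meeting?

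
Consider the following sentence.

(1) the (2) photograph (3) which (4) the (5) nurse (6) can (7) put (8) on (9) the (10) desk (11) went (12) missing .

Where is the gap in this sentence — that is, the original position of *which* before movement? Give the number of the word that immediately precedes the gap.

7

'which' is the direct object of 'put'. It moves to the left edge, and the trace sits right after 'put':
The photograph which the nurse can put ___ on the desk went missing.
'put' is word 7.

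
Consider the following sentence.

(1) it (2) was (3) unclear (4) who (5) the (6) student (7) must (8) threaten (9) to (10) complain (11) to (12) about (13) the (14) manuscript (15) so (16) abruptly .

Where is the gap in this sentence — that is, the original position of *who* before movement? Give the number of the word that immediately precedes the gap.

11

In situ: The student must threaten to complain to who about the manuscript so abruptly.
'who' is the object of the preposition 'to'. Fronting leaves a gap immediately after 'to':
It was unclear who the student must threaten to complain to ___ about the manuscript so abruptly.
'to' is word 11.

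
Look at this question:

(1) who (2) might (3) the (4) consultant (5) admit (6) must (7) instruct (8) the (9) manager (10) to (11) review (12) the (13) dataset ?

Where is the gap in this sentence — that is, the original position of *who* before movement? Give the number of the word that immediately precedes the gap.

5

Pre-movement form: The consultant might admit who must instruct the manager to review the dataset.
'who' functions as the subject of the clause embedded under 'admit'. Wh-movement fronts it, leaving a gap right after 'admit':
Who might the consultant admit ___ must instruct the manager to review the dataset?
'admit' is word 5.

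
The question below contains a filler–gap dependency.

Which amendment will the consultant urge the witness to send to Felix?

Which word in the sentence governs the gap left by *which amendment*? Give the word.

send

Underlying clause: The consultant will urge the witness to send which amendment to Felix.
The filler 'which amendment' is interpreted as the direct object of 'send'. It moves to the left edge, and the trace sits right after 'send':
Which amendment will the consultant urge the witness to send ___ to Felix?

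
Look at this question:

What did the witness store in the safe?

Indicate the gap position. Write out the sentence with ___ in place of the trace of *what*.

What did the witness store ___ in the safe?

Underlying clause: The witness did store what in the safe.
The filler 'what' is interpreted as the direct object of 'store'. The gap is right after 'store'.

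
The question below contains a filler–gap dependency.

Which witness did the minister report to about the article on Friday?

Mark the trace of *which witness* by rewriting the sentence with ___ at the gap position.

Which witness did the minister report to ___ about the article on Friday?

Before movement: The minister did report to which witness about the article on Friday.
'which witness' functions as the object of the preposition 'to'. The gap is right after 'to'.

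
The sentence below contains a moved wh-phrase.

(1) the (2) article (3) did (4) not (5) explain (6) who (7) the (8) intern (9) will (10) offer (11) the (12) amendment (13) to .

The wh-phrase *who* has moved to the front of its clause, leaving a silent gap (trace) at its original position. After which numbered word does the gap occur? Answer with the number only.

13

Underlying clause: The intern will offer the amendment to who.
'who' functions as the object of the preposition 'to' (recipient of 'offer'). It moves to the left edge, and the trace sits right after 'to':
The article did not explain who the intern will offer the amendment to ___.
'to' is word 13.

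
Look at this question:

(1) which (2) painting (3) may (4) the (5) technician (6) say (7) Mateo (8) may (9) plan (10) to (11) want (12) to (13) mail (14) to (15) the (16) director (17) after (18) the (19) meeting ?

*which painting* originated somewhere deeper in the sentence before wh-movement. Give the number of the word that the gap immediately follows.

13

Before movement: The technician may say Mateo may plan to want to mail which painting to the director after the meeting.
The filler 'which painting' is interpreted as the direct object of 'mail'. Fronting leaves a gap immediately after 'mail':
Which painting may the technician say Mateo may plan to want to mail ___ to the director after the meeting?
'mail' is word 13.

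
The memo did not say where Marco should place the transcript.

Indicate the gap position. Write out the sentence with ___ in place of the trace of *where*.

In situ: Marco should place the transcript where.
The filler 'where' is interpreted as the locative complement of 'place'. The gap is right after 'transcript'.

The memo did not say where Marco should place the transcript ___.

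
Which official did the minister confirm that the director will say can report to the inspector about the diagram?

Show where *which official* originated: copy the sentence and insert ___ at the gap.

Pre-movement form: The minister did confirm that the director will say which official can report to the inspector about the diagram.
The filler 'which official' is interpreted as the subject of the clause embedded under 'say'. The gap is right after 'say'.

Which official did the minister confirm that the director will say ___ can report to the inspector about the diagram?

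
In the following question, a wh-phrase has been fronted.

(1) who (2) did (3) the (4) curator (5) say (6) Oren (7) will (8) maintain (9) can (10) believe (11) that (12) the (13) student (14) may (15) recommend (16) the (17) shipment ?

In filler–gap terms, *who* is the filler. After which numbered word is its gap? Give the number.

In situ: The curator did say Oren will maintain who can believe that the student may recommend the shipment.
'who' functions as the subject of the clause embedded under 'maintain'. Wh-movement fronts it, leaving a gap right after 'maintain':
Who did the curator say Oren will maintain ___ can believe that the student may recommend the shipment?
'maintain' is word 8.

8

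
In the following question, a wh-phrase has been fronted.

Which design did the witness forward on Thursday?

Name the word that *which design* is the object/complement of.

Underlying clause: The witness did forward which design on Thursday.
'which design' functions as the direct object of 'forward'. Fronting leaves a gap immediately after 'forward':
Which design did the witness forward ___ on Thursday?

forward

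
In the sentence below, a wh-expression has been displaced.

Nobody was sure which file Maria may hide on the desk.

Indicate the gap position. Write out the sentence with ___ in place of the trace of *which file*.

Nobody was sure which file Maria may hide ___ on the desk.

Before movement: Maria may hide which file on the desk.
'which file' functions as the direct object of 'hide'. The gap is right after 'hide'.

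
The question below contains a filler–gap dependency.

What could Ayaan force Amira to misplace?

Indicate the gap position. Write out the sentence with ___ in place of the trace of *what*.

Before movement: Ayaan could force Amira to misplace what.
'what' is the direct object of 'misplace'. The gap is right after 'misplace'.

What could Ayaan force Amira to misplace ___?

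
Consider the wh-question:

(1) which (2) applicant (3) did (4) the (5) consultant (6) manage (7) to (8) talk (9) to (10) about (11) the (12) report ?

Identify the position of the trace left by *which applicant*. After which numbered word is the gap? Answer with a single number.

Before movement: The consultant did manage to talk to which applicant about the report.
'which applicant' functions as the object of the preposition 'to'. Wh-movement fronts it, leaving a gap right after 'to':
Which applicant did the consultant manage to talk to ___ about the report?
'to' is word 9.

9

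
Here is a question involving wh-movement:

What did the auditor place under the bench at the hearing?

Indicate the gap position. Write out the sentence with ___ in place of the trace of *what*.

What did the auditor place ___ under the bench at the hearing?

Pre-movement form: The auditor did place what under the bench at the hearing.
'what' functions as the direct object of 'place'. The gap is right after 'place'.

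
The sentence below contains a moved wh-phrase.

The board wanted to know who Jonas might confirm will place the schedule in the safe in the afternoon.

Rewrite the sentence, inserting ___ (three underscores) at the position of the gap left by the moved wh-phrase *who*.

The board wanted to know who Jonas might confirm ___ will place the schedule in the safe in the afternoon.

Pre-movement form: Jonas might confirm who will place the schedule in the safe in the afternoon.
'who' is the subject of the clause embedded under 'confirm'. The gap is right after 'confirm'.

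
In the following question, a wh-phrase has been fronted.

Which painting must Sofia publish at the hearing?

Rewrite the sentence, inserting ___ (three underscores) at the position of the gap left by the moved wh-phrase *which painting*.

Pre-movement form: Sofia must publish which painting at the hearing.
'which painting' is the direct object of 'publish'. The gap is right after 'publish'.

Which painting must Sofia publish ___ at the hearing?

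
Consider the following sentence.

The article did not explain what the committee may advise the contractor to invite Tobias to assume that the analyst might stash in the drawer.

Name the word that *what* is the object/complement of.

In situ: The committee may advise the contractor to invite Tobias to assume that the analyst might stash what in the drawer.
The filler 'what' is interpreted as the direct object of 'stash'. Wh-movement fronts it, leaving a gap right after 'stash':
The article did not explain what the committee may advise the contractor to invite Tobias to assume that the analyst might stash ___ in the drawer.

stash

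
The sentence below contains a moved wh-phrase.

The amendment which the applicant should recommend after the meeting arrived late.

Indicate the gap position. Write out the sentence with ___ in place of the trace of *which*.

The filler 'which' is interpreted as the direct object of 'recommend'. The gap is right after 'recommend'.

The amendment which the applicant should recommend ___ after the meeting arrived late.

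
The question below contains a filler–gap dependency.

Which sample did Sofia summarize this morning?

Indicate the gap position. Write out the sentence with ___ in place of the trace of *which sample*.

In situ: Sofia did summarize which sample this morning.
The filler 'which sample' is interpreted as the direct object of 'summarize'. The gap is right after 'summarize'.

Which sample did Sofia summarize ___ this morning?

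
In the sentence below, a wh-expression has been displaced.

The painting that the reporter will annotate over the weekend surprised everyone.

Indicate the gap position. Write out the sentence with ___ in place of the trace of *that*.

The painting that the reporter will annotate ___ over the weekend surprised everyone.

'that' functions as the direct object of 'annotate'. The gap is right after 'annotate'.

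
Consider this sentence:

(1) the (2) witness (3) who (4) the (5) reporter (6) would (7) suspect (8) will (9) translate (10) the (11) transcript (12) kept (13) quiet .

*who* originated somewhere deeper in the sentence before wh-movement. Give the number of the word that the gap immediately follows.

'who' is the subject of the clause embedded under 'suspect'. Wh-movement fronts it, leaving a gap right after 'suspect':
The witness who the reporter would suspect ___ will translate the transcript kept quiet.
'suspect' is word 7.

7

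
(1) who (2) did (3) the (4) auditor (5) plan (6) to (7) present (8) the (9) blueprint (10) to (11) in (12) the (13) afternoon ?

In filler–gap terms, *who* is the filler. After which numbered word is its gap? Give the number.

10

Pre-movement form: The auditor did plan to present the blueprint to who in the afternoon.
'who' functions as the object of the preposition 'to' (recipient of 'present'). It moves to the left edge, and the trace sits right after 'to':
Who did the auditor plan to present the blueprint to ___ in the afternoon?
'to' is word 10.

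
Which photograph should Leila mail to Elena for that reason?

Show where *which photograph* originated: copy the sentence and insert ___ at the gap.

Which photograph should Leila mail ___ to Elena for that reason?

In situ: Leila should mail which photograph to Elena for that reason.
The filler 'which photograph' is interpreted as the direct object of 'mail'. The gap is right after 'mail'.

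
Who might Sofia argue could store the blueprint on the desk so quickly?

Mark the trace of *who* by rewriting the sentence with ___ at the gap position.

Before movement: Sofia might argue who could store the blueprint on the desk so quickly.
'who' functions as the subject of the clause embedded under 'argue'. The gap is right after 'argue'.

Who might Sofia argue ___ could store the blueprint on the desk so quickly?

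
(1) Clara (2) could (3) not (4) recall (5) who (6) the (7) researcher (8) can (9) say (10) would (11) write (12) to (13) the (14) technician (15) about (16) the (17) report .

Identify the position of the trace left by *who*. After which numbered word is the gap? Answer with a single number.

Underlying clause: The researcher can say who would write to the technician about the report.
'who' functions as the subject of the clause embedded under 'say'. Fronting leaves a gap immediately after 'say':
Clara could not recall who the researcher can say ___ would write to the technician about the report.
'say' is word 9.

9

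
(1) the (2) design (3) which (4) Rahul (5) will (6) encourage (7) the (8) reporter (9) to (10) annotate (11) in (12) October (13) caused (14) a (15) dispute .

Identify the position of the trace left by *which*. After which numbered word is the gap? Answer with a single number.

10

'which' functions as the direct object of 'annotate'. Wh-movement fronts it, leaving a gap right after 'annotate':
The design which Rahul will encourage the reporter to annotate ___ in October caused a dispute.
'annotate' is word 10.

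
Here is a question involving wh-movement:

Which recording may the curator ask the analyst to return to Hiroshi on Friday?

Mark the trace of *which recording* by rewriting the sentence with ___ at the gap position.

Which recording may the curator ask the analyst to return ___ to Hiroshi on Friday?

Pre-movement form: The curator may ask the analyst to return which recording to Hiroshi on Friday.
'which recording' is the direct object of 'return'. The gap is right after 'return'.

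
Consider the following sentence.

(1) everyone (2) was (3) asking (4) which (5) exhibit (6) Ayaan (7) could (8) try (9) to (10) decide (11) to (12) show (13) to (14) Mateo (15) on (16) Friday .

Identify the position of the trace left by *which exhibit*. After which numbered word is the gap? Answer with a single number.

Pre-movement form: Ayaan could try to decide to show which exhibit to Mateo on Friday.
'which exhibit' functions as the direct object of 'show'. Wh-movement fronts it, leaving a gap right after 'show':
Everyone was asking which exhibit Ayaan could try to decide to show ___ to Mateo on Friday.
'show' is word 12.

12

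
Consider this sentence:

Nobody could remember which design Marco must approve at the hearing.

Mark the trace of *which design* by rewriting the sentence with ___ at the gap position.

In situ: Marco must approve which design at the hearing.
'which design' functions as the direct object of 'approve'. The gap is right after 'approve'.

Nobody could remember which design Marco must approve ___ at the hearing.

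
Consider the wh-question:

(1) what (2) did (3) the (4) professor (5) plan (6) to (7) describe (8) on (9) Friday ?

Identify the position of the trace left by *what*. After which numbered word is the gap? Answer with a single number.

7

Pre-movement form: The professor did plan to describe what on Friday.
'what' is the direct object of 'describe'. It moves to the left edge, and the trace sits right after 'describe':
What did the professor plan to describe ___ on Friday?
'describe' is word 7.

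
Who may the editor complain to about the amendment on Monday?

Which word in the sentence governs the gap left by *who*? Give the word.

to

Pre-movement form: The editor may complain to who about the amendment on Monday.
'who' functions as the object of the preposition 'to'. Fronting leaves a gap immediately after 'to':
Who may the editor complain to ___ about the amendment on Monday?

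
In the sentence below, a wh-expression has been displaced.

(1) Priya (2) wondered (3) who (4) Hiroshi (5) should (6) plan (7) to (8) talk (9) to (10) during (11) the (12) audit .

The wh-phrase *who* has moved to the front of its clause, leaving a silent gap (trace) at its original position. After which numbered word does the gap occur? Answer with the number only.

9

Pre-movement form: Hiroshi should plan to talk to who during the audit.
'who' is the object of the preposition 'to'. It moves to the left edge, and the trace sits right after 'to':
Priya wondered who Hiroshi should plan to talk to ___ during the audit.
'to' is word 9.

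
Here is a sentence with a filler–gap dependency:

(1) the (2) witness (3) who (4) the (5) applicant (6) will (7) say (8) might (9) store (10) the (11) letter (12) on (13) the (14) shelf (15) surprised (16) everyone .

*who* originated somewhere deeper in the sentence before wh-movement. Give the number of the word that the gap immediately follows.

The filler 'who' is interpreted as the subject of the clause embedded under 'say'. Fronting leaves a gap immediately after 'say':
The witness who the applicant will say ___ might store the letter on the shelf surprised everyone.
'say' is word 7.

7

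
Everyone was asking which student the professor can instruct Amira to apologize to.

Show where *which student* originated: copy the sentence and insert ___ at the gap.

Everyone was asking which student the professor can instruct Amira to apologize to ___.

In situ: The professor can instruct Amira to apologize to which student.
'which student' is the object of the preposition 'to'. The gap is right after 'to'.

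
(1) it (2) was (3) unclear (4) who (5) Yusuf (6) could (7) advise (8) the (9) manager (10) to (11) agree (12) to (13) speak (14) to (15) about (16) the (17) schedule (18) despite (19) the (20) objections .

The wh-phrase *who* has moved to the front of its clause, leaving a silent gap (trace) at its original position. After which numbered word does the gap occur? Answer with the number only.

14

Underlying clause: Yusuf could advise the manager to agree to speak to who about the schedule despite the objections.
'who' is the object of the preposition 'to'. Fronting leaves a gap immediately after 'to':
It was unclear who Yusuf could advise the manager to agree to speak to ___ about the schedule despite the objections.
'to' is word 14.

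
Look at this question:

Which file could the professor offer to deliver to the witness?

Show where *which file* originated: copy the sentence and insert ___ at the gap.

Which file could the professor offer to deliver ___ to the witness?

Pre-movement form: The professor could offer to deliver which file to the witness.
'which file' is the direct object of 'deliver'. The gap is right after 'deliver'.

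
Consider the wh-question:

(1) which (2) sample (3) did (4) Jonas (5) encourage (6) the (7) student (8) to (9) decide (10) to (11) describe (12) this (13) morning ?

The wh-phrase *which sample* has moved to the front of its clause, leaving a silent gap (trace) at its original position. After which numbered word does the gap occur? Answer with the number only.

Before movement: Jonas did encourage the student to decide to describe which sample this morning.
'which sample' is the direct object of 'describe'. Wh-movement fronts it, leaving a gap right after 'describe':
Which sample did Jonas encourage the student to decide to describe ___ this morning?
'describe' is word 11.

11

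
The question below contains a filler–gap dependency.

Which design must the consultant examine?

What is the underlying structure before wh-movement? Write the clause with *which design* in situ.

'which design' functions as the direct object of 'examine'. Fronting leaves a gap immediately after 'examine':
Which design must the consultant examine ___?

The consultant must examine which design.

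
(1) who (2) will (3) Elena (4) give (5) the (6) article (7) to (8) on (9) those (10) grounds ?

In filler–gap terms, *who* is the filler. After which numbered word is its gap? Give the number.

Pre-movement form: Elena will give the article to who on those grounds.
The filler 'who' is interpreted as the object of the preposition 'to' (recipient of 'give'). It moves to the left edge, and the trace sits right after 'to':
Who will Elena give the article to ___ on those grounds?
'to' is word 7.

7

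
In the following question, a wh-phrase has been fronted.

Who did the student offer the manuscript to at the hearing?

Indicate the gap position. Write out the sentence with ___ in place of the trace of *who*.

Underlying clause: The student did offer the manuscript to who at the hearing.
'who' is the object of the preposition 'to' (recipient of 'offer'). The gap is right after 'to'.

Who did the student offer the manuscript to ___ at the hearing?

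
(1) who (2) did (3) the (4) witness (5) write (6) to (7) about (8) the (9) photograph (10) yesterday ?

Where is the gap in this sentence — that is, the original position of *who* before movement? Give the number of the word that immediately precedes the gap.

6

Underlying clause: The witness did write to who about the photograph yesterday.
'who' is the object of the preposition 'to'. Fronting leaves a gap immediately after 'to':
Who did the witness write to ___ about the photograph yesterday?
'to' is word 6.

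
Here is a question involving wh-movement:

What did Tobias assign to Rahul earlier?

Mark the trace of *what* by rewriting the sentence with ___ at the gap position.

What did Tobias assign ___ to Rahul earlier?

Pre-movement form: Tobias did assign what to Rahul earlier.
'what' is the direct object of 'assign'. The gap is right after 'assign'.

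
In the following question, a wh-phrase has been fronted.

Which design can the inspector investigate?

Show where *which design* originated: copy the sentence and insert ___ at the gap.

Which design can the inspector investigate ___?

In situ: The inspector can investigate which design.
'which design' is the direct object of 'investigate'. The gap is right after 'investigate'.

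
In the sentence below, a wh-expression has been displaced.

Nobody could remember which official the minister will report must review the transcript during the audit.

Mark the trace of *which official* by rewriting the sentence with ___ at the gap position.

Nobody could remember which official the minister will report ___ must review the transcript during the audit.

Before movement: The minister will report which official must review the transcript during the audit.
The filler 'which official' is interpreted as the subject of the clause embedded under 'report'. The gap is right after 'report'.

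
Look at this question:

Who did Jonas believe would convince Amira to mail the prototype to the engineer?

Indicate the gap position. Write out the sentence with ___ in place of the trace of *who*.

Underlying clause: Jonas did believe who would convince Amira to mail the prototype to the engineer.
'who' is the subject of the clause embedded under 'believe'. The gap is right after 'believe'.

Who did Jonas believe ___ would convince Amira to mail the prototype to the engineer?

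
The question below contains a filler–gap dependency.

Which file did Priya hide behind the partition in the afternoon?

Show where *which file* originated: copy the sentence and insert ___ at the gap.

Underlying clause: Priya did hide which file behind the partition in the afternoon.
'which file' functions as the direct object of 'hide'. The gap is right after 'hide'.

Which file did Priya hide ___ behind the partition in the afternoon?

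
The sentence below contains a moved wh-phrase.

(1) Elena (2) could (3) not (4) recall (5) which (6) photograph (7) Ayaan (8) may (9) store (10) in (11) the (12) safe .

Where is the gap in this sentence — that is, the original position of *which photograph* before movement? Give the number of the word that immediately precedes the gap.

In situ: Ayaan may store which photograph in the safe.
'which photograph' functions as the direct object of 'store'. Wh-movement fronts it, leaving a gap right after 'store':
Elena could not recall which photograph Ayaan may store ___ in the safe.
'store' is word 9.

9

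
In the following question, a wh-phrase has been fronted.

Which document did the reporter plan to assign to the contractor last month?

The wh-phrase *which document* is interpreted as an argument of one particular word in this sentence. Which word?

Before movement: The reporter did plan to assign which document to the contractor last month.
'which document' is the direct object of 'assign'. Wh-movement fronts it, leaving a gap right after 'assign':
Which document did the reporter plan to assign ___ to the contractor last month?

assign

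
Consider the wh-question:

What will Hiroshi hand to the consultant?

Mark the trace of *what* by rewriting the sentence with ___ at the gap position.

Underlying clause: Hiroshi will hand what to the consultant.
'what' functions as the direct object of 'hand'. The gap is right after 'hand'.

What will Hiroshi hand ___ to the consultant?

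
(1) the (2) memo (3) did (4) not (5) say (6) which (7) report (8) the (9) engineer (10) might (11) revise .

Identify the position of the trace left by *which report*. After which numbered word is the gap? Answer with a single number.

11

Before movement: The engineer might revise which report.
'which report' functions as the direct object of 'revise'. It moves to the left edge, and the trace sits right after 'revise':
The memo did not say which report the engineer might revise ___.
'revise' is word 11.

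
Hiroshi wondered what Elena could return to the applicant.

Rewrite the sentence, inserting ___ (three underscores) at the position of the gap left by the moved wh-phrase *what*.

Pre-movement form: Elena could return what to the applicant.
The filler 'what' is interpreted as the direct object of 'return'. The gap is right after 'return'.

Hiroshi wondered what Elena could return ___ to the applicant.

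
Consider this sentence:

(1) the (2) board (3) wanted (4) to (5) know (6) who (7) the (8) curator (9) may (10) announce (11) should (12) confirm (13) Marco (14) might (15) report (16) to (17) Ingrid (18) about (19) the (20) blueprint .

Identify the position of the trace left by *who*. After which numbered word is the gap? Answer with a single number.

10

In situ: The curator may announce who should confirm Marco might report to Ingrid about the blueprint.
The filler 'who' is interpreted as the subject of the clause embedded under 'announce'. It moves to the left edge, and the trace sits right after 'announce':
The board wanted to know who the curator may announce ___ should confirm Marco might report to Ingrid about the blueprint.
'announce' is word 10.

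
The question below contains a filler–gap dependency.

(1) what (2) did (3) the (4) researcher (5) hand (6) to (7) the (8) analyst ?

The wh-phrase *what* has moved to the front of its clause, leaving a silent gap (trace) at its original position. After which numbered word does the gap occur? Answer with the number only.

5

In situ: The researcher did hand what to the analyst.
'what' is the direct object of 'hand'. Wh-movement fronts it, leaving a gap right after 'hand':
What did the researcher hand ___ to the analyst?
'hand' is word 5.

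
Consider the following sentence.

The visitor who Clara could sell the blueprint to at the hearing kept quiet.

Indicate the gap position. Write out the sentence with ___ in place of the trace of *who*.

'who' functions as the object of the preposition 'to' (recipient of 'sell'). The gap is right after 'to'.

The visitor who Clara could sell the blueprint to ___ at the hearing kept quiet.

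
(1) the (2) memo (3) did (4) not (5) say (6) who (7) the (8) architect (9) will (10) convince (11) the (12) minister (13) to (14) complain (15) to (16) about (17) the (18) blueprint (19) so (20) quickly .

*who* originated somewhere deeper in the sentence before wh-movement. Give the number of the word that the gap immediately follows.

Pre-movement form: The architect will convince the minister to complain to who about the blueprint so quickly.
'who' is the object of the preposition 'to'. It moves to the left edge, and the trace sits right after 'to':
The memo did not say who the architect will convince the minister to complain to ___ about the blueprint so quickly.
'to' is word 15.

15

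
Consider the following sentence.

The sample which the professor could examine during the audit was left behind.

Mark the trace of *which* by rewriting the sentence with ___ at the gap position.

The sample which the professor could examine ___ during the audit was left behind.

The filler 'which' is interpreted as the direct object of 'examine'. The gap is right after 'examine'.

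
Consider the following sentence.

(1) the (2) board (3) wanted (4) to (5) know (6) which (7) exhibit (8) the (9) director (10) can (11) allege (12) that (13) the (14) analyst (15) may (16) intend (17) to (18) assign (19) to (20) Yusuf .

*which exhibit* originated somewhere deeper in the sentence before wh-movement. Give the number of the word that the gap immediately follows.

Pre-movement form: The director can allege that the analyst may intend to assign which exhibit to Yusuf.
'which exhibit' functions as the direct object of 'assign'. Fronting leaves a gap immediately after 'assign':
The board wanted to know which exhibit the director can allege that the analyst may intend to assign ___ to Yusuf.
'assign' is word 18.

18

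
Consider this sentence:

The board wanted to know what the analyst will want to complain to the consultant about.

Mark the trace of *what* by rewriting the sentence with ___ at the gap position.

Pre-movement form: The analyst will want to complain to the consultant about what.
'what' functions as the object of the preposition 'about'. The gap is right after 'about'.

The board wanted to know what the analyst will want to complain to the consultant about ___.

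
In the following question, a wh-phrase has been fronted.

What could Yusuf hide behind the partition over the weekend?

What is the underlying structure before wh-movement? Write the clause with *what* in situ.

The filler 'what' is interpreted as the direct object of 'hide'. Wh-movement fronts it, leaving a gap right after 'hide':
What could Yusuf hide ___ behind the partition over the weekend?

Yusuf could hide what behind the partition over the weekend.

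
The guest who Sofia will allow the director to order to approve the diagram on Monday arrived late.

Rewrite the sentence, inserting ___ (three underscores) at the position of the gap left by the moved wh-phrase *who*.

The guest who Sofia will allow the director to order ___ to approve the diagram on Monday arrived late.

'who' functions as the direct object of 'order'. The gap is right after 'order'.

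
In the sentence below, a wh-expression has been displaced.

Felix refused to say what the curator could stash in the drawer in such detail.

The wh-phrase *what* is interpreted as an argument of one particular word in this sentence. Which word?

Pre-movement form: The curator could stash what in the drawer in such detail.
'what' functions as the direct object of 'stash'. Wh-movement fronts it, leaving a gap right after 'stash':
Felix refused to say what the curator could stash ___ in the drawer in such detail.

stash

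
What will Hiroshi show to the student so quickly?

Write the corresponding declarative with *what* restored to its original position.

'what' functions as the direct object of 'show'. Wh-movement fronts it, leaving a gap right after 'show':
What will Hiroshi show ___ to the student so quickly?

Hiroshi will show what to the student so quickly.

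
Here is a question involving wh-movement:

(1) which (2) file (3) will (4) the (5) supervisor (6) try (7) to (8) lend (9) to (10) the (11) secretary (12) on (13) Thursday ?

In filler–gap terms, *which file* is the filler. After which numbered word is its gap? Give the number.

8

Underlying clause: The supervisor will try to lend which file to the secretary on Thursday.
The filler 'which file' is interpreted as the direct object of 'lend'. Wh-movement fronts it, leaving a gap right after 'lend':
Which file will the supervisor try to lend ___ to the secretary on Thursday?
'lend' is word 8.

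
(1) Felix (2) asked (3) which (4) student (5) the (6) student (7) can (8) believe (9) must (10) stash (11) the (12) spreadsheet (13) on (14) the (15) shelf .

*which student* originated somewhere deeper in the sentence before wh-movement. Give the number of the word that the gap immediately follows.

Underlying clause: The student can believe which student must stash the spreadsheet on the shelf.
'which student' functions as the subject of the clause embedded under 'believe'. It moves to the left edge, and the trace sits right after 'believe':
Felix asked which student the student can believe ___ must stash the spreadsheet on the shelf.
'believe' is word 8.

8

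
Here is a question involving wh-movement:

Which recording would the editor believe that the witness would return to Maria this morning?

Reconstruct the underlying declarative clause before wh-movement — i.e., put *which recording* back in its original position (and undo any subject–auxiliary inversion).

'which recording' is the direct object of 'return'. Fronting leaves a gap immediately after 'return':
Which recording would the editor believe that the witness would return ___ to Maria this morning?

The editor would believe that the witness would return which recording to Maria this morning.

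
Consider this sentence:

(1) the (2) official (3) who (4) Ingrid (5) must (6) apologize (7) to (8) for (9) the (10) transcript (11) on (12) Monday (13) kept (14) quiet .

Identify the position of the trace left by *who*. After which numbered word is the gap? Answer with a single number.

'who' is the object of the preposition 'to'. Fronting leaves a gap immediately after 'to':
The official who Ingrid must apologize to ___ for the transcript on Monday kept quiet.
'to' is word 7.

7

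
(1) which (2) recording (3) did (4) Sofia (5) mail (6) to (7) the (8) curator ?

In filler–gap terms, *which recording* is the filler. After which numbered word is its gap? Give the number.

5

In situ: Sofia did mail which recording to the curator.
'which recording' functions as the direct object of 'mail'. Wh-movement fronts it, leaving a gap right after 'mail':
Which recording did Sofia mail ___ to the curator?
'mail' is word 5.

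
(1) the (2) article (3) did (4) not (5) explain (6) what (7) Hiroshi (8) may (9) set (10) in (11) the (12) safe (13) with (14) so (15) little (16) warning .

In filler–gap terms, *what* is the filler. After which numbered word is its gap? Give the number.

9

Before movement: Hiroshi may set what in the safe with so little warning.
'what' is the direct object of 'set'. Wh-movement fronts it, leaving a gap right after 'set':
The article did not explain what Hiroshi may set ___ in the safe with so little warning.
'set' is word 9.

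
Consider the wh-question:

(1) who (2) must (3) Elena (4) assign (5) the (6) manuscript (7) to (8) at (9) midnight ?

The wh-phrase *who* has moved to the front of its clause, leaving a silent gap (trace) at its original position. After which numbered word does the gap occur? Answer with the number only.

7

Before movement: Elena must assign the manuscript to who at midnight.
'who' functions as the object of the preposition 'to' (recipient of 'assign'). Wh-movement fronts it, leaving a gap right after 'to':
Who must Elena assign the manuscript to ___ at midnight?
'to' is word 7.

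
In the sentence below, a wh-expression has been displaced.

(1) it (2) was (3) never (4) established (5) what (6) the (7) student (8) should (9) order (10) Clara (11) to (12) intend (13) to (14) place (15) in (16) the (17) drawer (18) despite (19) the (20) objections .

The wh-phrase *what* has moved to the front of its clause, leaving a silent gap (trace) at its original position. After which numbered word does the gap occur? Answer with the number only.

Underlying clause: The student should order Clara to intend to place what in the drawer despite the objections.
The filler 'what' is interpreted as the direct object of 'place'. It moves to the left edge, and the trace sits right after 'place':
It was never established what the student should order Clara to intend to place ___ in the drawer despite the objections.
'place' is word 14.

14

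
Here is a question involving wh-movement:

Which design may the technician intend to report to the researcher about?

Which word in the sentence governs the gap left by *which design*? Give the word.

Before movement: The technician may intend to report to the researcher about which design.
'which design' is the object of the preposition 'about'. It moves to the left edge, and the trace sits right after 'about':
Which design may the technician intend to report to the researcher about ___?

about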